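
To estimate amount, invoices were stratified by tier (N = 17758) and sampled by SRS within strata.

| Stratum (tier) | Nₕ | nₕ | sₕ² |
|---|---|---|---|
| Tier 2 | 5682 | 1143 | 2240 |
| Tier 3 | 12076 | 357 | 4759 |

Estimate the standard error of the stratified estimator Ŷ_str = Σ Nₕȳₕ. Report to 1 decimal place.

44012.1

Var(Ŷ_str) = Σₕ Nₕ²(1 − fₕ)sₕ²/nₕ.
Tier 2: 5682²·(1 − 1143/5682)·2240/1143 = 5.0543254 × 10^7.
Tier 3: 12076²·(1 − 357/12076)·4759/357 = 1.8865188 × 10^9.
Sum = 1.9370621 × 10^9.
SE = √(1.9370621 × 10^9) = 44012.1.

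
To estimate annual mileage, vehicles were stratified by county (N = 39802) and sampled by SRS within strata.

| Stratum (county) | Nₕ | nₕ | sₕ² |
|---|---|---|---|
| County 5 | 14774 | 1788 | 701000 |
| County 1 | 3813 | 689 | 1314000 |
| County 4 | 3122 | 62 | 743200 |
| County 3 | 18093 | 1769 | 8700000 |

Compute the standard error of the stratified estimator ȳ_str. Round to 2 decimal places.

32.42

Var(ȳ_str) = Σₕ Wₕ²(1 − fₕ)sₕ²/nₕ with Wₕ = Nₕ/N, N = 39802.
County 5: Wₕ = 0.37118738; term = 0.37118738²·(1 − 0.12102342)·701000/1788 = 47.480382.
County 1: Wₕ = 0.09579921; term = 0.09579921²·(1 − 0.18069761)·1314000/689 = 14.339836.
County 4: Wₕ = 0.07843827; term = 0.07843827²·(1 − 0.01985906)·743200/62 = 72.286724.
County 3: Wₕ = 0.45457515; term = 0.45457515²·(1 − 0.09777262)·8700000/1769 = 916.8933.
Sum = 1051.0002.
SE = √(1051.0002) = 32.42.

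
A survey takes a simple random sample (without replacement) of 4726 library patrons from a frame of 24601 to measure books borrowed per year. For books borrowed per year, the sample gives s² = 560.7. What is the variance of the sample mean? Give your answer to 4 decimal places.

Under SRS without replacement, Var(ȳ) = (1 − f)·s²/n with f = n/N = 4726/24601 = 0.19210601.
Var(ȳ) = (1 − 0.19210601)·560.7/4726 = 0.80789399·0.11864156 = 0.095849801.

0.0958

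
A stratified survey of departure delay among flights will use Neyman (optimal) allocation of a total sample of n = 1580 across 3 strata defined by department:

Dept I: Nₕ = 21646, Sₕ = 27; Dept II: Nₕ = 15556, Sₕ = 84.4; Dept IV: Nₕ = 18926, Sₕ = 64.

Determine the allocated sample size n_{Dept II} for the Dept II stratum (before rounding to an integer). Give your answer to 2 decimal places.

Neyman allocation: nₕ = n·NₕSₕ / Σⱼ NⱼSⱼ.
Σ NⱼSⱼ = 21646·27 + 15556·84.4 + 18926·64 = 3.1086324 × 10^6.
n_{Dept II} = 1580·15556·84.4 / (3.1086324 × 10^6) = 667.31.

667.31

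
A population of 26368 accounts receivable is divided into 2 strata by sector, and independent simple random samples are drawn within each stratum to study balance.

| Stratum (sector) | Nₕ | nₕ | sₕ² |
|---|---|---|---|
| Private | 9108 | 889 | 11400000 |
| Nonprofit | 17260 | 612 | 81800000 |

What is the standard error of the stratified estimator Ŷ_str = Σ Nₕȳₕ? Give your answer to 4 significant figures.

Var(Ŷ_str) = Σₕ Nₕ²(1 − fₕ)sₕ²/nₕ.
Private: 9108²·(1 − 889/9108)·11400000/889 = 9.5994222 × 10^11.
Nonprofit: 17260²·(1 − 612/17260)·81800000/612 = 3.8406501 × 10^13.
Sum = 3.9366443 × 10^13.
SE = √(3.9366443 × 10^13) = 6.274 × 10^6.

6.274 × 10^6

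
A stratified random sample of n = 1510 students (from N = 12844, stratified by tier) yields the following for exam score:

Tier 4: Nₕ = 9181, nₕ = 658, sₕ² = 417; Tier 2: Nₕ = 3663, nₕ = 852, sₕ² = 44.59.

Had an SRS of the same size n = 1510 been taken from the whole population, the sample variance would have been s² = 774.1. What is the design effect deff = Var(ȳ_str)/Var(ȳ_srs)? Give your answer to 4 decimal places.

0.6717

Var(ȳ_str) = Σ Wₕ²(1−fₕ)sₕ²/nₕ with Wₕ = Nₕ/12844:
  Tier 4: (9181/12844)²·(1−658/9181)·417/658 = 0.30060212
  Tier 2: (3663/12844)²·(1−852/3663)·44.59/852 = 0.0032665932
  → Var(ȳ_str) = 0.30386871.
Var(ȳ_srs) = (1 − 1510/12844)·774.1/1510 = 0.45237962.
deff = 0.30386871 / 0.45237962 = 0.6717.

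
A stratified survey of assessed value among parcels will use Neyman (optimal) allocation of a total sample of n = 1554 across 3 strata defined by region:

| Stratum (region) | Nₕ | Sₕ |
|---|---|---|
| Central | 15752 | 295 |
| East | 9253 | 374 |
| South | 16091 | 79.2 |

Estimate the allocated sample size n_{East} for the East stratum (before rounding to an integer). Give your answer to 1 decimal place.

573.2

Neyman allocation: nₕ = n·NₕSₕ / Σⱼ NⱼSⱼ.
Σ NⱼSⱼ = 15752·295 + 9253·374 + 16091·79.2 = 9.3818692 × 10^6.
n_{East} = 1554·9253·374 / (9.3818692 × 10^6) = 573.2.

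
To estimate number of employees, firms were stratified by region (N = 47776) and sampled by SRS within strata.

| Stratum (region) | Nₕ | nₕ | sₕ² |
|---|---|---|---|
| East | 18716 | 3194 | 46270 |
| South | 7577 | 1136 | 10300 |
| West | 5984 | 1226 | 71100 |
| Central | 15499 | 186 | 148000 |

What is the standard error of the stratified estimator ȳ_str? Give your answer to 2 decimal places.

9.25

Var(ȳ_str) = Σₕ Wₕ²(1 − fₕ)sₕ²/nₕ with Wₕ = Nₕ/N, N = 47776.
East: Wₕ = 0.39174481; term = 0.39174481²·(1 − 0.17065612)·46270/3194 = 1.8437657.
South: Wₕ = 0.15859427; term = 0.15859427²·(1 − 0.14992741)·10300/1136 = 0.19386076.
West: Wₕ = 0.12525117; term = 0.12525117²·(1 − 0.20487968)·71100/1226 = 0.72339513.
Central: Wₕ = 0.32440975; term = 0.32440975²·(1 − 0.01200077)·148000/186 = 82.735741.
Sum = 85.496763.
SE = √(85.496763) = 9.25.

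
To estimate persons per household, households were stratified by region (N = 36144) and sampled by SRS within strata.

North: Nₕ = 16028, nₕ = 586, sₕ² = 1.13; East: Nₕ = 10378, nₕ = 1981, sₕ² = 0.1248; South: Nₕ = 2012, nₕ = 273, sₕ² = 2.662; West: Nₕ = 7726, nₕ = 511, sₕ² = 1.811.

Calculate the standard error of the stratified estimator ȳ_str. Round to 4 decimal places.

Var(ȳ_str) = Σₕ Wₕ²(1 − fₕ)sₕ²/nₕ with Wₕ = Nₕ/N, N = 36144.
North: Wₕ = 0.44344843; term = 0.44344843²·(1 − 0.03656102)·1.13/586 = 3.65335 × 10^-4.
East: Wₕ = 0.28712926; term = 0.28712926²·(1 − 0.19088456)·0.1248/1981 = 4.2023818 × 10^-6.
South: Wₕ = 0.05566622; term = 0.05566622²·(1 − 0.13568588)·2.662/273 = 2.6115632 × 10^-5.
West: Wₕ = 0.21375609; term = 0.21375609²·(1 − 0.06614031)·1.811/511 = 1.5122241 × 10^-4.
Sum = 5.4687542 × 10^-4.
SE = √(5.4687542 × 10^-4) = 0.0234.

0.0234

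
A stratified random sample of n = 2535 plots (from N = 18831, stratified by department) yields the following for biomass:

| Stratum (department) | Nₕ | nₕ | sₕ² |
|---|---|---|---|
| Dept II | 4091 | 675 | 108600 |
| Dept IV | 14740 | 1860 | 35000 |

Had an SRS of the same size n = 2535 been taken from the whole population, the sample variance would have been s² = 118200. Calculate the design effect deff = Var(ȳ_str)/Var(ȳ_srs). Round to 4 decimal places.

Var(ȳ_str) = Σ Wₕ²(1−fₕ)sₕ²/nₕ with Wₕ = Nₕ/18831:
  Dept II: (4091/18831)²·(1−675/4091)·108600/675 = 6.3405456
  Dept IV: (14740/18831)²·(1−1860/14740)·35000/1860 = 10.074458
  → Var(ȳ_str) = 16.415004.
Var(ȳ_srs) = (1 − 2535/18831)·118200/2535 = 40.350335.
deff = 16.415004 / 40.350335 = 0.4068.

0.4068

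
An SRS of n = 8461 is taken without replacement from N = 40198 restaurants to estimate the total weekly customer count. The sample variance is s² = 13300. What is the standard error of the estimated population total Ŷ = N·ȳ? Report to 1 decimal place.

Var(Ŷ) = N²·Var(ȳ) = N²·(1 − n/N)·s²/n.
f = 8461/40198 = 0.21048311; Var(ȳ) = 0.78951689·13300/8461 = 1.241056.
Var(Ŷ) = 40198² · 1.241056 = 2.0053966 × 10^9.
SE(Ŷ) = √(2.0053966 × 10^9) = 44781.7.

44781.7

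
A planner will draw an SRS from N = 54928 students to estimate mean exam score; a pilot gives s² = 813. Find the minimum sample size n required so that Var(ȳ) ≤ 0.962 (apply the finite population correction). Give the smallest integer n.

Without fpc, n₀ = s²/D = 813/0.962 = 845.1143.
With fpc, (1 − n/N)·s²/n ≤ D requires n ≥ n₀/(1 + n₀/N) = 845.1143/(1 + 845.1143/54928) = 832.3085.
Rounding up, n = 833.

833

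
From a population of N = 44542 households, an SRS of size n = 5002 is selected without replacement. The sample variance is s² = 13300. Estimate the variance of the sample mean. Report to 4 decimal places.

Under SRS without replacement, Var(ȳ) = (1 − f)·s²/n with f = n/N = 5002/44542 = 0.11229850.
Var(ȳ) = (1 − 0.11229850)·13300/5002 = 0.88770150·2.6589364 = 2.3603418.

2.3603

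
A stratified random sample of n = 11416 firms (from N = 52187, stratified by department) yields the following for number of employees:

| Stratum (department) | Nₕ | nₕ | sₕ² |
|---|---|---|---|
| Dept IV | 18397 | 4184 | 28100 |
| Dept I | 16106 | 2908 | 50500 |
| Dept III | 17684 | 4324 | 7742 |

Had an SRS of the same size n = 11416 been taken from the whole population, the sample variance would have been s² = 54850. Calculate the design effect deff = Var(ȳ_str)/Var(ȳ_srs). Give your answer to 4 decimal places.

Var(ȳ_str) = Σ Wₕ²(1−fₕ)sₕ²/nₕ with Wₕ = Nₕ/52187:
  Dept IV: (18397/52187)²·(1−4184/18397)·28100/4184 = 0.64479661
  Dept I: (16106/52187)²·(1−2908/16106)·50500/2908 = 1.355402
  Dept III: (17684/52187)²·(1−4324/17684)·7742/4324 = 0.15532086
  → Var(ȳ_str) = 2.1555195.
Var(ȳ_srs) = (1 − 11416/52187)·54850/11416 = 3.7536321.
deff = 2.1555195 / 3.7536321 = 0.5742.

0.5742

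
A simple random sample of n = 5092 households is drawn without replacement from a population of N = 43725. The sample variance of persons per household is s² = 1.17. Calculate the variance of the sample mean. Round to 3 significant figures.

2.03 × 10^-4

Under SRS without replacement, Var(ȳ) = (1 − f)·s²/n with f = n/N = 5092/43725 = 0.11645512.
Var(ȳ) = (1 − 0.11645512)·1.17/5092 = 0.88354488·2.2977219 × 10^-4 = 2.0301404 × 10^-4.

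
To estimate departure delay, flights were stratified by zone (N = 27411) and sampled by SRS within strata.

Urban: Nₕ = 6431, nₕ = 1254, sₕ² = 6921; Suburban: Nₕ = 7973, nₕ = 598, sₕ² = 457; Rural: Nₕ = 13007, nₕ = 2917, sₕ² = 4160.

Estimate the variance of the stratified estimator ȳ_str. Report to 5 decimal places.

0.55346

Var(ȳ_str) = Σₕ Wₕ²(1 − fₕ)sₕ²/nₕ with Wₕ = Nₕ/N, N = 27411.
Urban: Wₕ = 0.23461384; term = 0.23461384²·(1 − 0.19499300)·6921/1254 = 0.24455595.
Suburban: Wₕ = 0.29086863; term = 0.29086863²·(1 − 0.07500314)·457/598 = 0.059806591.
Rural: Wₕ = 0.47451753; term = 0.47451753²·(1 − 0.22426386)·4160/2917 = 0.24910099.
Sum = 0.55346353.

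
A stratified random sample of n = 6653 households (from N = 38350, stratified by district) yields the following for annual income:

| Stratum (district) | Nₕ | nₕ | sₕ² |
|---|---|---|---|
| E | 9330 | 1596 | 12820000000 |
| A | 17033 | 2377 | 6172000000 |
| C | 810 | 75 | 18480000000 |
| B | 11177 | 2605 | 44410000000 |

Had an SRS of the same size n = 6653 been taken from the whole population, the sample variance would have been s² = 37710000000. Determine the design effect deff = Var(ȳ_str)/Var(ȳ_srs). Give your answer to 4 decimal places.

0.4366

Var(ȳ_str) = Σ Wₕ²(1−fₕ)sₕ²/nₕ with Wₕ = Nₕ/38350:
  E: (9330/38350)²·(1−1596/9330)·12820000000/1596 = 394103.43
  A: (17033/38350)²·(1−2377/17033)·6172000000/2377 = 440729.99
  C: (810/38350)²·(1−75/810)·18480000000/75 = 99742.977
  B: (11177/38350)²·(1−2605/11177)·44410000000/2605 = 1.1105797 × 10^6
  → Var(ȳ_str) = 2.0451561 × 10^6.
Var(ȳ_srs) = (1 − 6653/38350)·37710000000/6653 = 4.684808 × 10^6.
deff = (2.0451561 × 10^6) / (4.684808 × 10^6) = 0.4366.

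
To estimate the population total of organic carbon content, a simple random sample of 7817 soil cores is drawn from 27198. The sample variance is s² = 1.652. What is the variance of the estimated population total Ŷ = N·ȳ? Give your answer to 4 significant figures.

111400

Var(Ŷ) = N²·Var(ȳ) = N²·(1 − n/N)·s²/n.
f = 7817/27198 = 0.28741084; Var(ȳ) = 0.71258916·1.652/7817 = 1.5059451 × 10^-4.
Var(Ŷ) = 27198² · (1.5059451 × 10^-4) = 111399.46.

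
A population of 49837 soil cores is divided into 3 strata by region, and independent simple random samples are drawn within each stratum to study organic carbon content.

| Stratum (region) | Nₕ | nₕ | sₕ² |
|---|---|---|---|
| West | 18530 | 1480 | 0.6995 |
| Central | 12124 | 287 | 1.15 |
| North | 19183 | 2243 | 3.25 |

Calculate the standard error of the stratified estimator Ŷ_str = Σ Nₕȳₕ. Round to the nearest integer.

1093

Var(Ŷ_str) = Σₕ Nₕ²(1 − fₕ)sₕ²/nₕ.
West: 18530²·(1 − 1480/18530)·0.6995/1480 = 149322.69.
Central: 12124²·(1 − 287/12124)·1.15/287 = 575047.23.
North: 19183²·(1 − 2243/19183)·3.25/2243 = 470851.57.
Sum = 1.1952215 × 10^6.
SE = √(1.1952215 × 10^6) = 1093.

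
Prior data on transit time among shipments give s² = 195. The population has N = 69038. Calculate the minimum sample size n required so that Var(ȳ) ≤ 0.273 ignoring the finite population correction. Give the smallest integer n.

715

Without fpc, n₀ = s²/D = 195/0.273 = 714.2857.
Rounding up, n = 715.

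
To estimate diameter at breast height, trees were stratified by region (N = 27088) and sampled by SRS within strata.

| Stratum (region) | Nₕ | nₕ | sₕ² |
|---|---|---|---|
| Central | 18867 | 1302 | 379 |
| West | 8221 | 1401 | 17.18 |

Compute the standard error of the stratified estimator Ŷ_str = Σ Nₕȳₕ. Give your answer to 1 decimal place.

Var(Ŷ_str) = Σₕ Nₕ²(1 − fₕ)sₕ²/nₕ.
Central: 18867²·(1 − 1302/18867)·379/1302 = 9.6467101 × 10^7.
West: 8221²·(1 − 1401/8221)·17.18/1401 = 687533.79.
Sum = 9.7154635 × 10^7.
SE = √(9.7154635 × 10^7) = 9856.7.

9856.7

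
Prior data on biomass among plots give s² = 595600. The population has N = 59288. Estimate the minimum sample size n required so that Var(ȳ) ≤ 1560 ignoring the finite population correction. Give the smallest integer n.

382

Without fpc, n₀ = s²/D = 595600/1560 = 381.7949.
Rounding up, n = 382.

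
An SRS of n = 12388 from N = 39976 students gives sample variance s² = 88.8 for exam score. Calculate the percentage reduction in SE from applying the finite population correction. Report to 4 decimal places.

f = n/N = 12388/39976 = 0.30988593.
SE_no-fpc = √(s²/n) = 0.084665384; SE_fpc = √((1−f)s²/n) = 0.070334163.
Ratio = √(1−f) = 0.83073104. Reduction = 100·(1 − 0.83073104) = 16.9269%.

16.9269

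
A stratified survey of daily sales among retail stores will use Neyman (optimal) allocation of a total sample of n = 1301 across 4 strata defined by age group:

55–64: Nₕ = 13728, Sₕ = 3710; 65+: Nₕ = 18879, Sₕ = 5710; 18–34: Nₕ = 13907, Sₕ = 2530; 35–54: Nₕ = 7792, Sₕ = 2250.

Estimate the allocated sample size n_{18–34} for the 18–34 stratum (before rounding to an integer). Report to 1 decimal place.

216.5

Neyman allocation: nₕ = n·NₕSₕ / Σⱼ NⱼSⱼ.
Σ NⱼSⱼ = 13728·3710 + 18879·5710 + 13907·2530 + 7792·2250 = 2.1144668 × 10^8.
n_{18–34} = 1301·13907·2530 / (2.1144668 × 10^8) = 216.5.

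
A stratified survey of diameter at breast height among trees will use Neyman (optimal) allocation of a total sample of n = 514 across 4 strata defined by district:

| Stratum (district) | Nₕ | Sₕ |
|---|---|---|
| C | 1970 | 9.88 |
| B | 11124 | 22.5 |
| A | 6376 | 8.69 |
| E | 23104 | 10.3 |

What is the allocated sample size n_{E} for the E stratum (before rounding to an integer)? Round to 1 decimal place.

217.2

Neyman allocation: nₕ = n·NₕSₕ / Σⱼ NⱼSⱼ.
Σ NⱼSⱼ = 1970·9.88 + 11124·22.5 + 6376·8.69 + 23104·10.3 = 563132.24.
n_{E} = 514·23104·10.3 / 563132.24 = 217.2.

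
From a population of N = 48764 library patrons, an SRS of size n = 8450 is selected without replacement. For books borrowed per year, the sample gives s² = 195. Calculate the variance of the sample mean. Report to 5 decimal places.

Under SRS without replacement, Var(ȳ) = (1 − f)·s²/n with f = n/N = 8450/48764 = 0.17328357.
Var(ȳ) = (1 − 0.17328357)·195/8450 = 0.82671643·0.023076923 = 0.019078071.

0.01908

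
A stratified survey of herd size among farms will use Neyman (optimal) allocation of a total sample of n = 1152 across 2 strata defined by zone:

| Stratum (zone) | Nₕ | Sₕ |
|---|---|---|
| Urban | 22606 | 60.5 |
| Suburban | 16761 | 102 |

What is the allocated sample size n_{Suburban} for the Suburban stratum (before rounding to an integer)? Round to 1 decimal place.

640.0

Neyman allocation: nₕ = n·NₕSₕ / Σⱼ NⱼSⱼ.
Σ NⱼSⱼ = 22606·60.5 + 16761·102 = 3.077285 × 10^6.
n_{Suburban} = 1152·16761·102 / (3.077285 × 10^6) = 640.0.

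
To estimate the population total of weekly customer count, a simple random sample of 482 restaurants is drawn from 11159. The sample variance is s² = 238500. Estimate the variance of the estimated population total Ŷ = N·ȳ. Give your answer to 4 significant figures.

Var(Ŷ) = N²·Var(ȳ) = N²·(1 − n/N)·s²/n.
f = 482/11159 = 0.04319383; Var(ȳ) = 0.95680617·238500/482 = 473.4404.
Var(Ŷ) = 11159² · 473.4404 = 5.8954352 × 10^10.

5.895 × 10^10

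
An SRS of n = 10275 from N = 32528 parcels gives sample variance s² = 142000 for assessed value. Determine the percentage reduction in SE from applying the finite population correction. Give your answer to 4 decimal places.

f = n/N = 10275/32528 = 0.31588170.
SE_no-fpc = √(s²/n) = 3.7175195; SE_fpc = √((1−f)s²/n) = 3.0748141.
Ratio = √(1−f) = 0.82711444. Reduction = 100·(1 − 0.82711444) = 17.2886%.

17.2886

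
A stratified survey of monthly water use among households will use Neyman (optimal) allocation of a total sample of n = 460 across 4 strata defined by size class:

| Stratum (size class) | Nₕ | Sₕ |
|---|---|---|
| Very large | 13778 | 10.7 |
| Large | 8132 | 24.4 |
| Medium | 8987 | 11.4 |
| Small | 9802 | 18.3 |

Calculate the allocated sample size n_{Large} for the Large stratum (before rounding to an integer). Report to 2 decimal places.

145.42

Neyman allocation: nₕ = n·NₕSₕ / Σⱼ NⱼSⱼ.
Σ NⱼSⱼ = 13778·10.7 + 8132·24.4 + 8987·11.4 + 9802·18.3 = 627673.8.
n_{Large} = 460·8132·24.4 / 627673.8 = 145.42.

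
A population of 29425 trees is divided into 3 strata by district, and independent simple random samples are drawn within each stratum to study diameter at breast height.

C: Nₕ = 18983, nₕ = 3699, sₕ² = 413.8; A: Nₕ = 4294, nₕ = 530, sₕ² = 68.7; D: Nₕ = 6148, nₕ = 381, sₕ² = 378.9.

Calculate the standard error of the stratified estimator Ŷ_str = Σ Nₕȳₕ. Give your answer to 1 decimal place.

Var(Ŷ_str) = Σₕ Nₕ²(1 − fₕ)sₕ²/nₕ.
C: 18983²·(1 − 3699/18983)·413.8/3699 = 3.2456974 × 10^7.
A: 4294²·(1 − 530/4294)·68.7/530 = 2.095041 × 10^6.
D: 6148²·(1 − 381/6148)·378.9/381 = 3.5260092 × 10^7.
Sum = 6.9812107 × 10^7.
SE = √(6.9812107 × 10^7) = 8355.4.

8355.4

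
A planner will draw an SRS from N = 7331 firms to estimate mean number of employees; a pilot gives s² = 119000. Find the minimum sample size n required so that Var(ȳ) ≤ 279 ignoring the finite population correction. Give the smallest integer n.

Without fpc, n₀ = s²/D = 119000/279 = 426.5233.
Rounding up, n = 427.

427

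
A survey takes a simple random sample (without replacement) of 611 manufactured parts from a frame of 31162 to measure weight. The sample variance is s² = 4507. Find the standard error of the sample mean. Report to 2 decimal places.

Under SRS without replacement, Var(ȳ) = (1 − f)·s²/n with f = n/N = 611/31162 = 0.01960721.
Var(ȳ) = (1 − 0.01960721)·4507/611 = 0.98039279·7.3764321 = 7.2318008.
SE(ȳ) = √(7.2318008) = 2.69.

2.69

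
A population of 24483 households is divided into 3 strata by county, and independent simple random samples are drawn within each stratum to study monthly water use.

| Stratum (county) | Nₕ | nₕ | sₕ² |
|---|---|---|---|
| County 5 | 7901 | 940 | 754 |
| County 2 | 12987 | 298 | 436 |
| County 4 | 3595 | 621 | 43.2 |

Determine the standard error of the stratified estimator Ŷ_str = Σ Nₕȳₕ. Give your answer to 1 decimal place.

16910.5

Var(Ŷ_str) = Σₕ Nₕ²(1 − fₕ)sₕ²/nₕ.
County 5: 7901²·(1 − 940/7901)·754/940 = 4.4116108 × 10^7.
County 2: 12987²·(1 − 298/12987)·436/298 = 2.4110514 × 10^8.
County 4: 3595²·(1 − 621/3595)·43.2/621 = 743758.61.
Sum = 2.8596501 × 10^8.
SE = √(2.8596501 × 10^8) = 16910.5.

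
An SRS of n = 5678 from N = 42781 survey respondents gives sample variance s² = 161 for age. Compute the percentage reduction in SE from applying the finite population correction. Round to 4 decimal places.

6.8723

f = n/N = 5678/42781 = 0.13272247.
SE_no-fpc = √(s²/n) = 0.16838959; SE_fpc = √((1−f)s²/n) = 0.15681742.
Ratio = √(1−f) = 0.93127736. Reduction = 100·(1 − 0.93127736) = 6.8723%.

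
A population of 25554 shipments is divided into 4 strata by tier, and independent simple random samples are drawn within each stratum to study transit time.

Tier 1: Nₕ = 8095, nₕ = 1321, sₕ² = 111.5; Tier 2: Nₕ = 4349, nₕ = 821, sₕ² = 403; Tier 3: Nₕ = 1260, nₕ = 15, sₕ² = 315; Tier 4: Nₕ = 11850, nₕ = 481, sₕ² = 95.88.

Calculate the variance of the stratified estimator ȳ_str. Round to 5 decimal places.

0.11019

Var(ȳ_str) = Σₕ Wₕ²(1 − fₕ)sₕ²/nₕ with Wₕ = Nₕ/N, N = 25554.
Tier 1: Wₕ = 0.31678015; term = 0.31678015²·(1 − 0.16318715)·111.5/1321 = 0.0070878793.
Tier 2: Wₕ = 0.17018862; term = 0.17018862²·(1 − 0.18877903)·403/821 = 0.011533526.
Tier 3: Wₕ = 0.04930735; term = 0.04930735²·(1 − 0.01190476)·315/15 = 0.050447705.
Tier 4: Wₕ = 0.46372388; term = 0.46372388²·(1 − 0.04059072)·95.88/481 = 0.041124988.
Sum = 0.1101941.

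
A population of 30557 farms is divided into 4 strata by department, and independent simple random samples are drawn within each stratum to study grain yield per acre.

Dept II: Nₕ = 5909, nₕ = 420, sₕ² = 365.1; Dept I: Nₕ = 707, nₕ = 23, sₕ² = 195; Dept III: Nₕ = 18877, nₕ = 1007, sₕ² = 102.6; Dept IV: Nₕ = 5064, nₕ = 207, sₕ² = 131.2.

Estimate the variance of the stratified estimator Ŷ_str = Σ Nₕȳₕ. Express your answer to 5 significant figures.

8.2254 × 10^7

Var(Ŷ_str) = Σₕ Nₕ²(1 − fₕ)sₕ²/nₕ.
Dept II: 5909²·(1 − 420/5909)·365.1/420 = 2.8194848 × 10^7.
Dept I: 707²·(1 − 23/707)·195/23 = 4.0999852 × 10^6.
Dept III: 18877²·(1 − 1007/18877)·102.6/1007 = 3.4369674 × 10^7.
Dept IV: 5064²·(1 − 207/5064)·131.2/207 = 1.5589252 × 10^7.
Sum = 8.2253759 × 10^7.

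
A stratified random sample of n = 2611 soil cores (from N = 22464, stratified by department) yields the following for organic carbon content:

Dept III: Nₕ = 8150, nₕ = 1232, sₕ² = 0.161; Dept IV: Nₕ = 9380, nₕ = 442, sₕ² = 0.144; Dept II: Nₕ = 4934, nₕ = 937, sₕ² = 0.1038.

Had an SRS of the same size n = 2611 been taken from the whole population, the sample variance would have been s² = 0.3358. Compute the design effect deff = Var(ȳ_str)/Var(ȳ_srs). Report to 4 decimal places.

Var(ȳ_str) = Σ Wₕ²(1−fₕ)sₕ²/nₕ with Wₕ = Nₕ/22464:
  Dept III: (8150/22464)²·(1−1232/8150)·0.161/1232 = 1.4600884 × 10^-5
  Dept IV: (9380/22464)²·(1−442/9380)·0.144/442 = 5.4126411 × 10^-5
  Dept II: (4934/22464)²·(1−937/4934)·0.1038/937 = 4.329292 × 10^-6
  → Var(ȳ_str) = 7.3056587 × 10^-5.
Var(ȳ_srs) = (1 − 2611/22464)·0.3358/2611 = 1.1366137 × 10^-4.
deff = (7.3056587 × 10^-5) / (1.1366137 × 10^-4) = 0.6428.

0.6428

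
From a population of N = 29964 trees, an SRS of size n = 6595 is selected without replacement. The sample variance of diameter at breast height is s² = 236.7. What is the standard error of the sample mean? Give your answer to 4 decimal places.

0.1673

Under SRS without replacement, Var(ȳ) = (1 − f)·s²/n with f = n/N = 6595/29964 = 0.22009745.
Var(ȳ) = (1 − 0.22009745)·236.7/6595 = 0.77990255·0.035890826 = 0.027991347.
SE(ȳ) = √(0.027991347) = 0.1673.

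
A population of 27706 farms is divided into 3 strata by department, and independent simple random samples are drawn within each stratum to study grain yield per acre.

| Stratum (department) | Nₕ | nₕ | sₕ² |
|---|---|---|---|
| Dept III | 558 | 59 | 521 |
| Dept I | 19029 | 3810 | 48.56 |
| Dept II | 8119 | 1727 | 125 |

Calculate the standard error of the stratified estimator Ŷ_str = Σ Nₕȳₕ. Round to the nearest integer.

3147

Var(Ŷ_str) = Σₕ Nₕ²(1 − fₕ)sₕ²/nₕ.
Dept III: 558²·(1 − 59/558)·521/59 = 2.4587844 × 10^6.
Dept I: 19029²·(1 − 3810/19029)·48.56/3810 = 3.6910998 × 10^6.
Dept II: 8119²·(1 − 1727/8119)·125/1727 = 3.7562716 × 10^6.
Sum = 9.9061558 × 10^6.
SE = √(9.9061558 × 10^6) = 3147.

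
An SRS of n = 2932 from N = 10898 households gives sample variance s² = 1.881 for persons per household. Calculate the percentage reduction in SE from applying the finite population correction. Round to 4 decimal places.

14.5038

f = n/N = 2932/10898 = 0.26904019.
SE_no-fpc = √(s²/n) = 0.025328672; SE_fpc = √((1−f)s²/n) = 0.021655049.
Ratio = √(1−f) = 0.85496188. Reduction = 100·(1 − 0.85496188) = 14.5038%.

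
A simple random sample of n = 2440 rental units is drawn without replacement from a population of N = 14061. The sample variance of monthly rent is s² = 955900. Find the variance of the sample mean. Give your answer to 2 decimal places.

323.78

Under SRS without replacement, Var(ȳ) = (1 − f)·s²/n with f = n/N = 2440/14061 = 0.17352962.
Var(ȳ) = (1 − 0.17352962)·955900/2440 = 0.82647038·391.7623 = 323.77993.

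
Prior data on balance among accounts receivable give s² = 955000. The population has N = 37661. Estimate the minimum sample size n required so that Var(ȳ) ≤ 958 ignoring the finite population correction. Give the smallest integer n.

Without fpc, n₀ = s²/D = 955000/958 = 996.8685.
Rounding up, n = 997.

997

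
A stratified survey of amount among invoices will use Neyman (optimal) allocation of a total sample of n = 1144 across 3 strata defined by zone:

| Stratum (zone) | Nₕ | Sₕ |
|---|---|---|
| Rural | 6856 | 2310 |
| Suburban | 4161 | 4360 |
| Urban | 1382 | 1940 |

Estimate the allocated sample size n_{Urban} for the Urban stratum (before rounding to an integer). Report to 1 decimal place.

Neyman allocation: nₕ = n·NₕSₕ / Σⱼ NⱼSⱼ.
Σ NⱼSⱼ = 6856·2310 + 4161·4360 + 1382·1940 = 3.66604 × 10^7.
n_{Urban} = 1144·1382·1940 / (3.66604 × 10^7) = 83.7.

83.7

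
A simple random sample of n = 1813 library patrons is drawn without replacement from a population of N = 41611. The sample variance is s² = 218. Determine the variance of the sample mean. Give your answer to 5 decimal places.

Under SRS without replacement, Var(ȳ) = (1 − f)·s²/n with f = n/N = 1813/41611 = 0.04357021.
Var(ȳ) = (1 − 0.04357021)·218/1813 = 0.95642979·0.12024269 = 0.11500369.

0.11500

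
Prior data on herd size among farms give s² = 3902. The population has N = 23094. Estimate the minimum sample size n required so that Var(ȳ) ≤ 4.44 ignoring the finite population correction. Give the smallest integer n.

Without fpc, n₀ = s²/D = 3902/4.44 = 878.8288.
Rounding up, n = 879.

879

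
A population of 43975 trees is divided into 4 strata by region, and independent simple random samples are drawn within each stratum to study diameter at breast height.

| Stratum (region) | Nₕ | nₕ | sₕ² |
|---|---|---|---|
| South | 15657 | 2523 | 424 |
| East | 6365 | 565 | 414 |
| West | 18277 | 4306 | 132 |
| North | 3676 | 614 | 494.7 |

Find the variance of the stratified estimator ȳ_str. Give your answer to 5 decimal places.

Var(ȳ_str) = Σₕ Wₕ²(1 − fₕ)sₕ²/nₕ with Wₕ = Nₕ/N, N = 43975.
South: Wₕ = 0.35604321; term = 0.35604321²·(1 − 0.16114198)·424/2523 = 0.017870737.
East: Wₕ = 0.14474133; term = 0.14474133²·(1 − 0.08876669)·414/565 = 0.013988353.
West: Wₕ = 0.41562251; term = 0.41562251²·(1 − 0.23559665)·132/4306 = 0.0040478146.
North: Wₕ = 0.08359295; term = 0.08359295²·(1 − 0.16702938)·494.7/614 = 0.0046896727.
Sum = 0.040596577.

0.04060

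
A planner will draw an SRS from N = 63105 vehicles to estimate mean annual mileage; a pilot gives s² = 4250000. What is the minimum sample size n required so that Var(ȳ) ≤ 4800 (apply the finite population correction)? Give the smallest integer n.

Without fpc, n₀ = s²/D = 4250000/4800 = 885.4167.
With fpc, (1 − n/N)·s²/n ≤ D requires n ≥ n₀/(1 + n₀/N) = 885.4167/(1 + 885.4167/63105) = 873.1654.
Rounding up, n = 874.

874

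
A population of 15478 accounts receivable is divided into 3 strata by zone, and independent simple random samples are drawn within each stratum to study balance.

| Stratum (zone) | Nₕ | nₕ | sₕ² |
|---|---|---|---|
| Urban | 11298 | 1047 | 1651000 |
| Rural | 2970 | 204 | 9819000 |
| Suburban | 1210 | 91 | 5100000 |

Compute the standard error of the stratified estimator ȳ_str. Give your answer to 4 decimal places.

52.2453

Var(ȳ_str) = Σₕ Wₕ²(1 − fₕ)sₕ²/nₕ with Wₕ = Nₕ/N, N = 15478.
Urban: Wₕ = 0.72993927; term = 0.72993927²·(1 − 0.09267127)·1651000/1047 = 762.3221.
Rural: Wₕ = 0.19188526; term = 0.19188526²·(1 − 0.06868687)·9819000/204 = 1650.5019.
Suburban: Wₕ = 0.07817547; term = 0.07817547²·(1 − 0.07520661)·5100000/91 = 316.74849.
Sum = 2729.5725.
SE = √(2729.5725) = 52.2453.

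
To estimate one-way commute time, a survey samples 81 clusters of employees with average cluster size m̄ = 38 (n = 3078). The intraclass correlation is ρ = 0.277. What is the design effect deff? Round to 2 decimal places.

11.25

deff = 1 + (38 − 1)·0.277 = 1 + 10.249 = 11.249.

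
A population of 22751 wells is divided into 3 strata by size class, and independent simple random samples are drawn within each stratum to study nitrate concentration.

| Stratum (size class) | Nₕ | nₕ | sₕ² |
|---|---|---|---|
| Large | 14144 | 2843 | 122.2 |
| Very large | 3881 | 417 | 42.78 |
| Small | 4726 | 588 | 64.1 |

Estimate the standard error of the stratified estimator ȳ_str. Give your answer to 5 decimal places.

0.14162

Var(ȳ_str) = Σₕ Wₕ²(1 − fₕ)sₕ²/nₕ with Wₕ = Nₕ/N, N = 22751.
Large: Wₕ = 0.62168696; term = 0.62168696²·(1 − 0.20100396)·122.2/2843 = 0.013273409.
Very large: Wₕ = 0.17058591; term = 0.17058591²·(1 − 0.10744653)·42.78/417 = 0.0026645586.
Small: Wₕ = 0.20772713; term = 0.20772713²·(1 − 0.12441811)·64.1/588 = 0.0041187357.
Sum = 0.020056703.
SE = √(0.020056703) = 0.14162.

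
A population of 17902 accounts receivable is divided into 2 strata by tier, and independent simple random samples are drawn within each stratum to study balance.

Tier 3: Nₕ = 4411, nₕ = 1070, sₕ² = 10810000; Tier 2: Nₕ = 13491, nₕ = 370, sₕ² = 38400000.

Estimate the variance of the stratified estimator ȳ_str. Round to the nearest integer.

57789

Var(ȳ_str) = Σₕ Wₕ²(1 − fₕ)sₕ²/nₕ with Wₕ = Nₕ/N, N = 17902.
Tier 3: Wₕ = 0.24639705; term = 0.24639705²·(1 − 0.24257538)·10810000/1070 = 464.57127.
Tier 2: Wₕ = 0.75360295; term = 0.75360295²·(1 − 0.02742569)·38400000/370 = 57324.13.
Sum = 57788.701.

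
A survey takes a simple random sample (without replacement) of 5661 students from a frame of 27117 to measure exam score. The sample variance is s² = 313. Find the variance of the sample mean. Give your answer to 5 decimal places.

Under SRS without replacement, Var(ȳ) = (1 − f)·s²/n with f = n/N = 5661/27117 = 0.20876203.
Var(ȳ) = (1 − 0.20876203)·313/5661 = 0.79123797·0.055290585 = 0.04374801.

0.04375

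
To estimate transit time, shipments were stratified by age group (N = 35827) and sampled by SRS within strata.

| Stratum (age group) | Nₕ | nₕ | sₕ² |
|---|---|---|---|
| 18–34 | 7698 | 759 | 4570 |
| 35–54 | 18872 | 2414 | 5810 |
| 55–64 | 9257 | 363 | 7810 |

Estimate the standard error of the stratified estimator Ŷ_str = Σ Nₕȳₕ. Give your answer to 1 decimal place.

53296.8

Var(Ŷ_str) = Σₕ Nₕ²(1 − fₕ)sₕ²/nₕ.
18–34: 7698²·(1 − 759/7698)·4570/759 = 3.2162457 × 10^8.
35–54: 18872²·(1 − 2414/18872)·5810/2414 = 7.47539 × 10^8.
55–64: 9257²·(1 − 363/9257)·7810/363 = 1.7713802 × 10^9.
Sum = 2.8405438 × 10^9.
SE = √(2.8405438 × 10^9) = 53296.8.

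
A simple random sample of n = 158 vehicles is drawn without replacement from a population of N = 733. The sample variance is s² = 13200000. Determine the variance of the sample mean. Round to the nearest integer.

Under SRS without replacement, Var(ȳ) = (1 − f)·s²/n with f = n/N = 158/733 = 0.21555252.
Var(ȳ) = (1 − 0.21555252)·13200000/158 = 0.78444748·83544.304 = 65536.118.

65536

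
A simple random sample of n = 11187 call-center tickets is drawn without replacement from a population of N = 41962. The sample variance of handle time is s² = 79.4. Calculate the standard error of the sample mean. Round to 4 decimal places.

Under SRS without replacement, Var(ȳ) = (1 − f)·s²/n with f = n/N = 11187/41962 = 0.26659835.
Var(ȳ) = (1 − 0.26659835)·79.4/11187 = 0.73340165·0.0070975239 = 0.0052053357.
SE(ȳ) = √(0.0052053357) = 0.0721.

0.0721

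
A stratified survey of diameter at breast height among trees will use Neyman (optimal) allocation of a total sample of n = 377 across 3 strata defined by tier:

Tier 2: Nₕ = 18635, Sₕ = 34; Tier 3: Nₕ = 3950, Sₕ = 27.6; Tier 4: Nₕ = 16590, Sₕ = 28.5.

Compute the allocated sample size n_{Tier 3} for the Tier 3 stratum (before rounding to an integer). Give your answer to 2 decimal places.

33.82

Neyman allocation: nₕ = n·NₕSₕ / Σⱼ NⱼSⱼ.
Σ NⱼSⱼ = 18635·34 + 3950·27.6 + 16590·28.5 = 1.215425 × 10^6.
n_{Tier 3} = 377·3950·27.6 / (1.215425 × 10^6) = 33.82.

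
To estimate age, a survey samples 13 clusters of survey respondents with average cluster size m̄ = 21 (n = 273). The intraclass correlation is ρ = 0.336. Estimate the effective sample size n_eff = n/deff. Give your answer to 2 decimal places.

deff = 1 + (21 − 1)·0.336 = 1 + 6.72 = 7.72.
n_eff = 273 / 7.72 = 35.36.

35.36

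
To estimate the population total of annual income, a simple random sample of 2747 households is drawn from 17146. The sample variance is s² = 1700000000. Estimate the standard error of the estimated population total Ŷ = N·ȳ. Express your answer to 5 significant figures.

Var(Ŷ) = N²·Var(ȳ) = N²·(1 − n/N)·s²/n.
f = 2747/17146 = 0.16021229; Var(ȳ) = 0.83978771·1700000000/2747 = 519708.45.
Var(Ŷ) = 17146² · 519708.45 = 1.5278665 × 10^14.
SE(Ŷ) = √(1.5278665 × 10^14) = 1.2361 × 10^7.

1.2361 × 10^7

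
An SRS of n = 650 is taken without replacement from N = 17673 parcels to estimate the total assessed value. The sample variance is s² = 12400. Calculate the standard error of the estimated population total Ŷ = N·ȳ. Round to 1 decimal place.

Var(Ŷ) = N²·Var(ȳ) = N²·(1 − n/N)·s²/n.
f = 650/17673 = 0.03677927; Var(ȳ) = 0.96322073·12400/650 = 18.375288.
Var(Ŷ) = 17673² · 18.375288 = 5.7392443 × 10^9.
SE(Ŷ) = √(5.7392443 × 10^9) = 75757.8.

75757.8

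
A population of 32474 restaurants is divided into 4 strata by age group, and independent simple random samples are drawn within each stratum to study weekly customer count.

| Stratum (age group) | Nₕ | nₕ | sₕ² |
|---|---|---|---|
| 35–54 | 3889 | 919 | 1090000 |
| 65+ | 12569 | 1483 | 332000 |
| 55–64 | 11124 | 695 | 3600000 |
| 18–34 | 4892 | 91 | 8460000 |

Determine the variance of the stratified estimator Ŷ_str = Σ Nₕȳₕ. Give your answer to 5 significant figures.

Var(Ŷ_str) = Σₕ Nₕ²(1 − fₕ)sₕ²/nₕ.
35–54: 3889²·(1 − 919/3889)·1090000/919 = 1.3699521 × 10^10.
65+: 12569²·(1 − 1483/12569)·332000/1483 = 3.1194105 × 10^10.
55–64: 11124²·(1 − 695/11124)·3600000/695 = 6.0092648 × 10^11.
18–34: 4892²·(1 − 91/4892)·8460000/91 = 2.1834695 × 10^12.
Sum = 2.8292896 × 10^12.

2.8293 × 10^12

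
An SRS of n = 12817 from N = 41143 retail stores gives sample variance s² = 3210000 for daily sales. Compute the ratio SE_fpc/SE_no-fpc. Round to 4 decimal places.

f = n/N = 12817/41143 = 0.31152322.
SE_no-fpc = √(s²/n) = 15.825569; SE_fpc = √((1−f)s²/n) = 13.131187.
Ratio = √(1−f) = 0.82974501.

0.8297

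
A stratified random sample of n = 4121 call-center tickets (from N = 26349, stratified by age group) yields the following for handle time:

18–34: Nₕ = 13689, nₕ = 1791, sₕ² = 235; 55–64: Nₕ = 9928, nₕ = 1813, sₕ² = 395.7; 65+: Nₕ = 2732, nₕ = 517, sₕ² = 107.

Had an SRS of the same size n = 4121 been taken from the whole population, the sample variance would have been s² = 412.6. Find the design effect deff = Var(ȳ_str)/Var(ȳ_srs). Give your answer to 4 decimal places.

0.6857

Var(ȳ_str) = Σ Wₕ²(1−fₕ)sₕ²/nₕ with Wₕ = Nₕ/26349:
  18–34: (13689/26349)²·(1−1791/13689)·235/1791 = 0.030781494
  55–64: (9928/26349)²·(1−1813/9928)·395.7/1813 = 0.02532738
  65+: (2732/26349)²·(1−517/2732)·107/517 = 0.0018039288
  → Var(ȳ_str) = 0.057912803.
Var(ȳ_srs) = (1 − 4121/26349)·412.6/4121 = 0.084462291.
deff = 0.057912803 / 0.084462291 = 0.6857.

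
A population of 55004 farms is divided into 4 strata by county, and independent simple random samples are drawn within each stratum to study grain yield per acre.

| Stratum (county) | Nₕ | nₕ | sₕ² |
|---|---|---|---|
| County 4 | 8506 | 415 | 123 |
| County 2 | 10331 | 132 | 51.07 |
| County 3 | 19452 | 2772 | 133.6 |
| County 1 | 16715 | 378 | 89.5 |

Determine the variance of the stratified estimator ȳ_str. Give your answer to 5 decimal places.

Var(ȳ_str) = Σₕ Wₕ²(1 − fₕ)sₕ²/nₕ with Wₕ = Nₕ/N, N = 55004.
County 4: Wₕ = 0.15464330; term = 0.15464330²·(1 − 0.04878909)·123/415 = 0.0067421133.
County 2: Wₕ = 0.18782270; term = 0.18782270²·(1 − 0.01277708)·51.07/132 = 0.013474211.
County 3: Wₕ = 0.35364701; term = 0.35364701²·(1 − 0.14250463)·133.6/2772 = 0.0051687436.
County 1: Wₕ = 0.30388699; term = 0.30388699²·(1 − 0.02261442)·89.5/378 = 0.021370829.
Sum = 0.046755897.

0.04676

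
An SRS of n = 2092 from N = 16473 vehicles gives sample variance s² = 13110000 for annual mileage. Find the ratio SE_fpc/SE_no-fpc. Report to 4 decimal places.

0.9343

f = n/N = 2092/16473 = 0.12699569.
SE_no-fpc = √(s²/n) = 79.162683; SE_fpc = √((1−f)s²/n) = 73.965415.
Ratio = √(1−f) = 0.93434700.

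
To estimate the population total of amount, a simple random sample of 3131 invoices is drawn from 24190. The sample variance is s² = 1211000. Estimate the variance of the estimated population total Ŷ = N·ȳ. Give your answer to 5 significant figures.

1.9703 × 10^11

Var(Ŷ) = N²·Var(ȳ) = N²·(1 − n/N)·s²/n.
f = 3131/24190 = 0.12943365; Var(ȳ) = 0.87056635·1211000/3131 = 336.71538.
Var(Ŷ) = 24190² · 336.71538 = 1.9703106 × 10^11.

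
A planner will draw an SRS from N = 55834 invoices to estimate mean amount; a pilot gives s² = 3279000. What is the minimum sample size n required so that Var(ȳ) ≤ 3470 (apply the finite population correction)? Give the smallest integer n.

930

Without fpc, n₀ = s²/D = 3279000/3470 = 944.9568.
With fpc, (1 − n/N)·s²/n ≤ D requires n ≥ n₀/(1 + n₀/N) = 944.9568/(1 + 944.9568/55834) = 929.2301.
Rounding up, n = 930.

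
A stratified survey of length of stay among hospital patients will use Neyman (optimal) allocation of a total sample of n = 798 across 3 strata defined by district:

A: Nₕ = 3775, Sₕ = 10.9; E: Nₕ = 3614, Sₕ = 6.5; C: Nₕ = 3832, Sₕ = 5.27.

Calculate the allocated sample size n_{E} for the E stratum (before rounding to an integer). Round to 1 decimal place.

Neyman allocation: nₕ = n·NₕSₕ / Σⱼ NⱼSⱼ.
Σ NⱼSⱼ = 3775·10.9 + 3614·6.5 + 3832·5.27 = 84833.14.
n_{E} = 798·3614·6.5 / 84833.14 = 221.0.

221.0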